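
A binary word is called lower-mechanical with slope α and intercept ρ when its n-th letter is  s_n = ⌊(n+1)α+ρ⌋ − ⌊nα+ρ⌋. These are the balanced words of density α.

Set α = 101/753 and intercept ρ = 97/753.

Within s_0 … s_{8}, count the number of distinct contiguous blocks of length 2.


t_n = ⌊(n·101+97)/753⌋ for n = 0 … 9:
  n=0…9: ⌊97/753⌋=0 ⌊198/753⌋=0 ⌊299/753⌋=0 ⌊400/753⌋=0 ⌊501/753⌋=0 ⌊602/753⌋=0 ⌊703/753⌋=0 ⌊804/753⌋=1 ⌊905/753⌋=1 ⌊1006/753⌋=1
s_n = t_(n+1) − t_n for n = 0 … 8 gives
prefix = 000000100
slide a length-2 window over [0..1] … [7..8] (8 windows); first occurrence of each distinct factor:
  [  0..  1] 00
  [  5..  6] 01
  [  6..  7] 10
  (the other 5 windows repeat one of these)
distinct factors: {00, 01, 10}
count = 3  (Sturmian bound for length 2 is 3)

3


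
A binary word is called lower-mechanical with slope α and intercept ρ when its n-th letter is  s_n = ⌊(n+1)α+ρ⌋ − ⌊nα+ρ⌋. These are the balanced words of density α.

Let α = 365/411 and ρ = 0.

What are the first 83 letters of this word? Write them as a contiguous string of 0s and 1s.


01111111011111111011111111011111111011111111011111111011111111011111111011111111011

n=0: ⌊(1·365)/411⌋ − ⌊(0·365)/411⌋ = ⌊365/411⌋ − ⌊0/411⌋ = 0 − 0 = 0
n=1: ⌊(2·365)/411⌋ − ⌊(1·365)/411⌋ = ⌊730/411⌋ − ⌊365/411⌋ = 1 − 0 = 1
n=2: ⌊(3·365)/411⌋ − ⌊(2·365)/411⌋ = ⌊1095/411⌋ − ⌊730/411⌋ = 2 − 1 = 1
n=3: ⌊(4·365)/411⌋ − ⌊(3·365)/411⌋ = ⌊1460/411⌋ − ⌊1095/411⌋ = 3 − 2 = 1
n=4: ⌊(5·365)/411⌋ − ⌊(4·365)/411⌋ = ⌊1825/411⌋ − ⌊1460/411⌋ = 4 − 3 = 1
n=5: ⌊(6·365)/411⌋ − ⌊(5·365)/411⌋ = ⌊2190/411⌋ − ⌊1825/411⌋ = 5 − 4 = 1
n=6: ⌊(7·365)/411⌋ − ⌊(6·365)/411⌋ = ⌊2555/411⌋ − ⌊2190/411⌋ = 6 − 5 = 1
n=7: ⌊(8·365)/411⌋ − ⌊(7·365)/411⌋ = ⌊2920/411⌋ − ⌊2555/411⌋ = 7 − 6 = 1
n=8: ⌊(9·365)/411⌋ − ⌊(8·365)/411⌋ = ⌊3285/411⌋ − ⌊2920/411⌋ = 7 − 7 = 0
n=9: ⌊(10·365)/411⌋ − ⌊(9·365)/411⌋ = ⌊3650/411⌋ − ⌊3285/411⌋ = 8 − 7 = 1
n=10: ⌊(11·365)/411⌋ − ⌊(10·365)/411⌋ = ⌊4015/411⌋ − ⌊3650/411⌋ = 9 − 8 = 1
n=11: ⌊(12·365)/411⌋ − ⌊(11·365)/411⌋ = ⌊4380/411⌋ − ⌊4015/411⌋ = 10 − 9 = 1
n=12: ⌊(13·365)/411⌋ − ⌊(12·365)/411⌋ = ⌊4745/411⌋ − ⌊4380/411⌋ = 11 − 10 = 1
n=13: ⌊(14·365)/411⌋ − ⌊(13·365)/411⌋ = ⌊5110/411⌋ − ⌊4745/411⌋ = 12 − 11 = 1
n=14: ⌊(15·365)/411⌋ − ⌊(14·365)/411⌋ = ⌊5475/411⌋ − ⌊5110/411⌋ = 13 − 12 = 1
n=15: ⌊(16·365)/411⌋ − ⌊(15·365)/411⌋ = ⌊5840/411⌋ − ⌊5475/411⌋ = 14 − 13 = 1
n=16: ⌊(17·365)/411⌋ − ⌊(16·365)/411⌋ = ⌊6205/411⌋ − ⌊5840/411⌋ = 15 − 14 = 1
n=17: ⌊(18·365)/411⌋ − ⌊(17·365)/411⌋ = ⌊6570/411⌋ − ⌊6205/411⌋ = 15 − 15 = 0
n=18: ⌊(19·365)/411⌋ − ⌊(18·365)/411⌋ = ⌊6935/411⌋ − ⌊6570/411⌋ = 16 − 15 = 1
n=19: ⌊(20·365)/411⌋ − ⌊(19·365)/411⌋ = ⌊7300/411⌋ − ⌊6935/411⌋ = 17 − 16 = 1
n=20: ⌊(21·365)/411⌋ − ⌊(20·365)/411⌋ = ⌊7665/411⌋ − ⌊7300/411⌋ = 18 − 17 = 1
n=21: ⌊(22·365)/411⌋ − ⌊(21·365)/411⌋ = ⌊8030/411⌋ − ⌊7665/411⌋ = 19 − 18 = 1
n=22: ⌊(23·365)/411⌋ − ⌊(22·365)/411⌋ = ⌊8395/411⌋ − ⌊8030/411⌋ = 20 − 19 = 1
n=23: ⌊(24·365)/411⌋ − ⌊(23·365)/411⌋ = ⌊8760/411⌋ − ⌊8395/411⌋ = 21 − 20 = 1
n=24: ⌊(25·365)/411⌋ − ⌊(24·365)/411⌋ = ⌊9125/411⌋ − ⌊8760/411⌋ = 22 − 21 = 1
n=25: ⌊(26·365)/411⌋ − ⌊(25·365)/411⌋ = ⌊9490/411⌋ − ⌊9125/411⌋ = 23 − 22 = 1
n=26: ⌊(27·365)/411⌋ − ⌊(26·365)/411⌋ = ⌊9855/411⌋ − ⌊9490/411⌋ = 23 − 23 = 0
n=27: ⌊(28·365)/411⌋ − ⌊(27·365)/411⌋ = ⌊10220/411⌋ − ⌊9855/411⌋ = 24 − 23 = 1
n=28: ⌊(29·365)/411⌋ − ⌊(28·365)/411⌋ = ⌊10585/411⌋ − ⌊10220/411⌋ = 25 − 24 = 1
n=29: ⌊(30·365)/411⌋ − ⌊(29·365)/411⌋ = ⌊10950/411⌋ − ⌊10585/411⌋ = 26 − 25 = 1
n=30: ⌊(31·365)/411⌋ − ⌊(30·365)/411⌋ = ⌊11315/411⌋ − ⌊10950/411⌋ = 27 − 26 = 1
n=31: ⌊(32·365)/411⌋ − ⌊(31·365)/411⌋ = ⌊11680/411⌋ − ⌊11315/411⌋ = 28 − 27 = 1
n=32: ⌊(33·365)/411⌋ − ⌊(32·365)/411⌋ = ⌊12045/411⌋ − ⌊11680/411⌋ = 29 − 28 = 1
n=33: ⌊(34·365)/411⌋ − ⌊(33·365)/411⌋ = ⌊12410/411⌋ − ⌊12045/411⌋ = 30 − 29 = 1
n=34: ⌊(35·365)/411⌋ − ⌊(34·365)/411⌋ = ⌊12775/411⌋ − ⌊12410/411⌋ = 31 − 30 = 1
n=35: ⌊(36·365)/411⌋ − ⌊(35·365)/411⌋ = ⌊13140/411⌋ − ⌊12775/411⌋ = 31 − 31 = 0
n=36: ⌊(37·365)/411⌋ − ⌊(36·365)/411⌋ = ⌊13505/411⌋ − ⌊13140/411⌋ = 32 − 31 = 1
n=37: ⌊(38·365)/411⌋ − ⌊(37·365)/411⌋ = ⌊13870/411⌋ − ⌊13505/411⌋ = 33 − 32 = 1
n=38: ⌊(39·365)/411⌋ − ⌊(38·365)/411⌋ = ⌊14235/411⌋ − ⌊13870/411⌋ = 34 − 33 = 1
n=39: ⌊(40·365)/411⌋ − ⌊(39·365)/411⌋ = ⌊14600/411⌋ − ⌊14235/411⌋ = 35 − 34 = 1
n=40: ⌊(41·365)/411⌋ − ⌊(40·365)/411⌋ = ⌊14965/411⌋ − ⌊14600/411⌋ = 36 − 35 = 1
n=41: ⌊(42·365)/411⌋ − ⌊(41·365)/411⌋ = ⌊15330/411⌋ − ⌊14965/411⌋ = 37 − 36 = 1
n=42: ⌊(43·365)/411⌋ − ⌊(42·365)/411⌋ = ⌊15695/411⌋ − ⌊15330/411⌋ = 38 − 37 = 1
n=43: ⌊(44·365)/411⌋ − ⌊(43·365)/411⌋ = ⌊16060/411⌋ − ⌊15695/411⌋ = 39 − 38 = 1
n=44: ⌊(45·365)/411⌋ − ⌊(44·365)/411⌋ = ⌊16425/411⌋ − ⌊16060/411⌋ = 39 − 39 = 0
n=45: ⌊(46·365)/411⌋ − ⌊(45·365)/411⌋ = ⌊16790/411⌋ − ⌊16425/411⌋ = 40 − 39 = 1
n=46: ⌊(47·365)/411⌋ − ⌊(46·365)/411⌋ = ⌊17155/411⌋ − ⌊16790/411⌋ = 41 − 40 = 1
n=47: ⌊(48·365)/411⌋ − ⌊(47·365)/411⌋ = ⌊17520/411⌋ − ⌊17155/411⌋ = 42 − 41 = 1
n=48: ⌊(49·365)/411⌋ − ⌊(48·365)/411⌋ = ⌊17885/411⌋ − ⌊17520/411⌋ = 43 − 42 = 1
n=49: ⌊(50·365)/411⌋ − ⌊(49·365)/411⌋ = ⌊18250/411⌋ − ⌊17885/411⌋ = 44 − 43 = 1
n=50: ⌊(51·365)/411⌋ − ⌊(50·365)/411⌋ = ⌊18615/411⌋ − ⌊18250/411⌋ = 45 − 44 = 1
n=51: ⌊(52·365)/411⌋ − ⌊(51·365)/411⌋ = ⌊18980/411⌋ − ⌊18615/411⌋ = 46 − 45 = 1
n=52: ⌊(53·365)/411⌋ − ⌊(52·365)/411⌋ = ⌊19345/411⌋ − ⌊18980/411⌋ = 47 − 46 = 1
n=53: ⌊(54·365)/411⌋ − ⌊(53·365)/411⌋ = ⌊19710/411⌋ − ⌊19345/411⌋ = 47 − 47 = 0
n=54: ⌊(55·365)/411⌋ − ⌊(54·365)/411⌋ = ⌊20075/411⌋ − ⌊19710/411⌋ = 48 − 47 = 1
n=55: ⌊(56·365)/411⌋ − ⌊(55·365)/411⌋ = ⌊20440/411⌋ − ⌊20075/411⌋ = 49 − 48 = 1
n=56: ⌊(57·365)/411⌋ − ⌊(56·365)/411⌋ = ⌊20805/411⌋ − ⌊20440/411⌋ = 50 − 49 = 1
n=57: ⌊(58·365)/411⌋ − ⌊(57·365)/411⌋ = ⌊21170/411⌋ − ⌊20805/411⌋ = 51 − 50 = 1
n=58: ⌊(59·365)/411⌋ − ⌊(58·365)/411⌋ = ⌊21535/411⌋ − ⌊21170/411⌋ = 52 − 51 = 1
n=59: ⌊(60·365)/411⌋ − ⌊(59·365)/411⌋ = ⌊21900/411⌋ − ⌊21535/411⌋ = 53 − 52 = 1
n=60: ⌊(61·365)/411⌋ − ⌊(60·365)/411⌋ = ⌊22265/411⌋ − ⌊21900/411⌋ = 54 − 53 = 1
n=61: ⌊(62·365)/411⌋ − ⌊(61·365)/411⌋ = ⌊22630/411⌋ − ⌊22265/411⌋ = 55 − 54 = 1
n=62: ⌊(63·365)/411⌋ − ⌊(62·365)/411⌋ = ⌊22995/411⌋ − ⌊22630/411⌋ = 55 − 55 = 0
n=63: ⌊(64·365)/411⌋ − ⌊(63·365)/411⌋ = ⌊23360/411⌋ − ⌊22995/411⌋ = 56 − 55 = 1
n=64: ⌊(65·365)/411⌋ − ⌊(64·365)/411⌋ = ⌊23725/411⌋ − ⌊23360/411⌋ = 57 − 56 = 1
n=65: ⌊(66·365)/411⌋ − ⌊(65·365)/411⌋ = ⌊24090/411⌋ − ⌊23725/411⌋ = 58 − 57 = 1
n=66: ⌊(67·365)/411⌋ − ⌊(66·365)/411⌋ = ⌊24455/411⌋ − ⌊24090/411⌋ = 59 − 58 = 1
n=67: ⌊(68·365)/411⌋ − ⌊(67·365)/411⌋ = ⌊24820/411⌋ − ⌊24455/411⌋ = 60 − 59 = 1
n=68: ⌊(69·365)/411⌋ − ⌊(68·365)/411⌋ = ⌊25185/411⌋ − ⌊24820/411⌋ = 61 − 60 = 1
n=69: ⌊(70·365)/411⌋ − ⌊(69·365)/411⌋ = ⌊25550/411⌋ − ⌊25185/411⌋ = 62 − 61 = 1
n=70: ⌊(71·365)/411⌋ − ⌊(70·365)/411⌋ = ⌊25915/411⌋ − ⌊25550/411⌋ = 63 − 62 = 1
n=71: ⌊(72·365)/411⌋ − ⌊(71·365)/411⌋ = ⌊26280/411⌋ − ⌊25915/411⌋ = 63 − 63 = 0
n=72: ⌊(73·365)/411⌋ − ⌊(72·365)/411⌋ = ⌊26645/411⌋ − ⌊26280/411⌋ = 64 − 63 = 1
n=73: ⌊(74·365)/411⌋ − ⌊(73·365)/411⌋ = ⌊27010/411⌋ − ⌊26645/411⌋ = 65 − 64 = 1
n=74: ⌊(75·365)/411⌋ − ⌊(74·365)/411⌋ = ⌊27375/411⌋ − ⌊27010/411⌋ = 66 − 65 = 1
n=75: ⌊(76·365)/411⌋ − ⌊(75·365)/411⌋ = ⌊27740/411⌋ − ⌊27375/411⌋ = 67 − 66 = 1
n=76: ⌊(77·365)/411⌋ − ⌊(76·365)/411⌋ = ⌊28105/411⌋ − ⌊27740/411⌋ = 68 − 67 = 1
n=77: ⌊(78·365)/411⌋ − ⌊(77·365)/411⌋ = ⌊28470/411⌋ − ⌊28105/411⌋ = 69 − 68 = 1
n=78: ⌊(79·365)/411⌋ − ⌊(78·365)/411⌋ = ⌊28835/411⌋ − ⌊28470/411⌋ = 70 − 69 = 1
n=79: ⌊(80·365)/411⌋ − ⌊(79·365)/411⌋ = ⌊29200/411⌋ − ⌊28835/411⌋ = 71 − 70 = 1
n=80: ⌊(81·365)/411⌋ − ⌊(80·365)/411⌋ = ⌊29565/411⌋ − ⌊29200/411⌋ = 71 − 71 = 0
n=81: ⌊(82·365)/411⌋ − ⌊(81·365)/411⌋ = ⌊29930/411⌋ − ⌊29565/411⌋ = 72 − 71 = 1
n=82: ⌊(83·365)/411⌋ − ⌊(82·365)/411⌋ = ⌊30295/411⌋ − ⌊29930/411⌋ = 73 − 72 = 1


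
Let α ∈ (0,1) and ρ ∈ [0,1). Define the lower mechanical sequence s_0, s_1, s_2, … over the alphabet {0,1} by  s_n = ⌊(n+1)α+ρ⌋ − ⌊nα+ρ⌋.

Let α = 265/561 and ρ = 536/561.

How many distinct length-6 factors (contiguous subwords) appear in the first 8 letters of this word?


2

t_n = ⌊(n·265+536)/561⌋ for n = 0 … 8:
  n=0…8: ⌊536/561⌋=0 ⌊801/561⌋=1 ⌊1066/561⌋=1 ⌊1331/561⌋=2 ⌊1596/561⌋=2 ⌊1861/561⌋=3 ⌊2126/561⌋=3 ⌊2391/561⌋=4 ⌊2656/561⌋=4
s_n = t_(n+1) − t_n for n = 0 … 7 gives
prefix = 10101010
slide a length-6 window over [0..5] … [2..7] (3 windows); first occurrence of each distinct factor:
  [  0..  5] 101010
  [  1..  6] 010101
  (the other 1 window repeats one of these)
distinct factors: {010101, 101010}
count = 2  (Sturmian bound for length 6 is 7)


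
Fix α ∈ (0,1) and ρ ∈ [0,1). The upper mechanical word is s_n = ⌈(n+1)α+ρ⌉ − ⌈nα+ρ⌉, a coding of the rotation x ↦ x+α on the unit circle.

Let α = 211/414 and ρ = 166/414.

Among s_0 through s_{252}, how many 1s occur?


129

#1s = Σ_{n=0}^{252} s_n = Σ_{n=0}^{252} (⌈(n+1)α+ρ⌉ − ⌈nα+ρ⌉)
the sum telescopes: every ⌈nα+ρ⌉ with 0 < n < 253 appears once with + and once with −, leaving ⌈253α+ρ⌉ − ⌈0·α+ρ⌉
253α + ρ = (253·211 + 166) / 414 = 53549/414
ρ = 166/414
⌈53549/414⌉ = 130,  ⌈166/414⌉ = 1
#1s = 130 − 1 = 129


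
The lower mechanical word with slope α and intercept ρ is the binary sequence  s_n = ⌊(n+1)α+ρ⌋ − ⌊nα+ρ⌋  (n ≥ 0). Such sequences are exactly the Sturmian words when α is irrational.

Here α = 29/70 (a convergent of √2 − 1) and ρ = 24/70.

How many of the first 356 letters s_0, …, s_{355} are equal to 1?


147

#1s = Σ_{n=0}^{355} s_n = Σ_{n=0}^{355} (⌊(n+1)α+ρ⌋ − ⌊nα+ρ⌋)
the sum telescopes: every ⌊nα+ρ⌋ with 0 < n < 356 appears once with + and once with −, leaving ⌊356α+ρ⌋ − ⌊0·α+ρ⌋
356α + ρ = (356·29 + 24) / 70 = 10348/70
ρ = 24/70
⌊10348/70⌋ = 147,  ⌊24/70⌋ = 0
#1s = 147 − 0 = 147


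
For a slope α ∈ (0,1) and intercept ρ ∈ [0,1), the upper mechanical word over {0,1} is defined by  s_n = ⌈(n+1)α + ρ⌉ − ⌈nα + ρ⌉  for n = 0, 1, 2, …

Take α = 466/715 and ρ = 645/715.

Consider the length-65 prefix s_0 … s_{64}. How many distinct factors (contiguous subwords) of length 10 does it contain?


t_n = ⌈(n·466+645)/715⌉ for n = 0 … 65:
  n=0…9: ⌈645/715⌉=1 ⌈1111/715⌉=2 ⌈1577/715⌉=3 ⌈2043/715⌉=3 ⌈2509/715⌉=4 ⌈2975/715⌉=5 ⌈3441/715⌉=5 ⌈3907/715⌉=6 ⌈4373/715⌉=7 ⌈4839/715⌉=7
  n=10…19: ⌈5305/715⌉=8 ⌈5771/715⌉=9 ⌈6237/715⌉=9 ⌈6703/715⌉=10 ⌈7169/715⌉=11 ⌈7635/715⌉=11 ⌈8101/715⌉=12 ⌈8567/715⌉=12 ⌈9033/715⌉=13 ⌈9499/715⌉=14
  n=20…29: ⌈9965/715⌉=14 ⌈10431/715⌉=15 ⌈10897/715⌉=16 ⌈11363/715⌉=16 ⌈11829/715⌉=17 ⌈12295/715⌉=18 ⌈12761/715⌉=18 ⌈13227/715⌉=19 ⌈13693/715⌉=20 ⌈14159/715⌉=20
  n=30…39: ⌈14625/715⌉=21 ⌈15091/715⌉=22 ⌈15557/715⌉=22 ⌈16023/715⌉=23 ⌈16489/715⌉=24 ⌈16955/715⌉=24 ⌈17421/715⌉=25 ⌈17887/715⌉=26 ⌈18353/715⌉=26 ⌈18819/715⌉=27
  n=40…49: ⌈19285/715⌉=27 ⌈19751/715⌉=28 ⌈20217/715⌉=29 ⌈20683/715⌉=29 ⌈21149/715⌉=30 ⌈21615/715⌉=31 ⌈22081/715⌉=31 ⌈22547/715⌉=32 ⌈23013/715⌉=33 ⌈23479/715⌉=33
  n=50…59: ⌈23945/715⌉=34 ⌈24411/715⌉=35 ⌈24877/715⌉=35 ⌈25343/715⌉=36 ⌈25809/715⌉=37 ⌈26275/715⌉=37 ⌈26741/715⌉=38 ⌈27207/715⌉=39 ⌈27673/715⌉=39 ⌈28139/715⌉=40
  n=60…65: ⌈28605/715⌉=41 ⌈29071/715⌉=41 ⌈29537/715⌉=42 ⌈30003/715⌉=42 ⌈30469/715⌉=43 ⌈30935/715⌉=44
s_n = t_(n+1) − t_n for n = 0 … 64 gives
prefix = 11011011011011010110110110110110110110101101101101101101101101011
slide a length-10 window over [0..9] … [55..64] (56 windows); first occurrence of each distinct factor:
  [  0..  9] 1101101101
  [  1.. 10] 1011011011
  [  2.. 11] 0110110110
  [  7.. 16] 1011011010
  [  8.. 17] 0110110101
  [  9.. 18] 1101101011
  [ 10.. 19] 1011010110
  [ 11.. 20] 0110101101
  [ 12.. 21] 1101011011
  [ 13.. 22] 1010110110
  [ 14.. 23] 0101101101
  (the other 45 windows repeat one of these)
distinct factors: {0101101101, 0110101101, 0110110101, 0110110110, 1010110110, 1011010110, 1011011010, 1011011011, 1101011011, 1101101011, 1101101101}
count = 11  (Sturmian bound for length 10 is 11)

11


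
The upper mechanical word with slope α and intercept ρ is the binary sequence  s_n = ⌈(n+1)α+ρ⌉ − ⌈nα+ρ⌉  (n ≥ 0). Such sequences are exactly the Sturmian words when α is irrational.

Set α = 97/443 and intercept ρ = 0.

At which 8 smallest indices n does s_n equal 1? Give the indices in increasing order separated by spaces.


n=0: ⌈97/443⌉−⌈0/443⌉ = 1−0 = 1  ← one
n=1: ⌈194/443⌉−⌈97/443⌉ = 1−1 = 0
n=2: ⌈291/443⌉−⌈194/443⌉ = 1−1 = 0
n=3: ⌈388/443⌉−⌈291/443⌉ = 1−1 = 0
n=4: ⌈485/443⌉−⌈388/443⌉ = 2−1 = 1  ← one
n=5: ⌈582/443⌉−⌈485/443⌉ = 2−2 = 0
n=6: ⌈679/443⌉−⌈582/443⌉ = 2−2 = 0
n=7: ⌈776/443⌉−⌈679/443⌉ = 2−2 = 0
n=8: ⌈873/443⌉−⌈776/443⌉ = 2−2 = 0
n=9: ⌈970/443⌉−⌈873/443⌉ = 3−2 = 1  ← one
n=10: ⌈1067/443⌉−⌈970/443⌉ = 3−3 = 0
n=11: ⌈1164/443⌉−⌈1067/443⌉ = 3−3 = 0
n=12: ⌈1261/443⌉−⌈1164/443⌉ = 3−3 = 0
n=13: ⌈1358/443⌉−⌈1261/443⌉ = 4−3 = 1  ← one
n=14: ⌈1455/443⌉−⌈1358/443⌉ = 4−4 = 0
n=15: ⌈1552/443⌉−⌈1455/443⌉ = 4−4 = 0
n=16: ⌈1649/443⌉−⌈1552/443⌉ = 4−4 = 0
n=17: ⌈1746/443⌉−⌈1649/443⌉ = 4−4 = 0
n=18: ⌈1843/443⌉−⌈1746/443⌉ = 5−4 = 1  ← one
n=19: ⌈1940/443⌉−⌈1843/443⌉ = 5−5 = 0
n=20: ⌈2037/443⌉−⌈1940/443⌉ = 5−5 = 0
n=21: ⌈2134/443⌉−⌈2037/443⌉ = 5−5 = 0
n=22: ⌈2231/443⌉−⌈2134/443⌉ = 6−5 = 1  ← one
n=23: ⌈2328/443⌉−⌈2231/443⌉ = 6−6 = 0
n=24: ⌈2425/443⌉−⌈2328/443⌉ = 6−6 = 0
n=25: ⌈2522/443⌉−⌈2425/443⌉ = 6−6 = 0
n=26: ⌈2619/443⌉−⌈2522/443⌉ = 6−6 = 0
n=27: ⌈2716/443⌉−⌈2619/443⌉ = 7−6 = 1  ← one
n=28: ⌈2813/443⌉−⌈2716/443⌉ = 7−7 = 0
n=29: ⌈2910/443⌉−⌈2813/443⌉ = 7−7 = 0
n=30: ⌈3007/443⌉−⌈2910/443⌉ = 7−7 = 0
n=31: ⌈3104/443⌉−⌈3007/443⌉ = 8−7 = 1  ← one
positions of the first 8 ones: 0 4 9 13 18 22 27 31

0 4 9 13 18 22 27 31


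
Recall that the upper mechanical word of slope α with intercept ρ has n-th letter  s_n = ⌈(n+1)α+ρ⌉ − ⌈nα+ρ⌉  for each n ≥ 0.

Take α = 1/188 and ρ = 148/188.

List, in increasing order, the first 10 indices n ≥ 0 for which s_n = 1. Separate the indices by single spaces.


40 228 416 604 792 980 1168 1356 1544 1732

n=0: ⌈149/188⌉−⌈148/188⌉ = 1−1 = 0
n=1: ⌈150/188⌉−⌈149/188⌉ = 1−1 = 0
  …
n=40: ⌈189/188⌉−⌈188/188⌉ = 2−1 = 1  ← one
n=41: ⌈190/188⌉−⌈189/188⌉ = 2−2 = 0
n=42: ⌈191/188⌉−⌈190/188⌉ = 2−2 = 0
  …
n=228: ⌈377/188⌉−⌈376/188⌉ = 3−2 = 1  ← one
n=229: ⌈378/188⌉−⌈377/188⌉ = 3−3 = 0
n=230: ⌈379/188⌉−⌈378/188⌉ = 3−3 = 0
  …
n=416: ⌈565/188⌉−⌈564/188⌉ = 4−3 = 1  ← one
n=417: ⌈566/188⌉−⌈565/188⌉ = 4−4 = 0
n=418: ⌈567/188⌉−⌈566/188⌉ = 4−4 = 0
  …
n=604: ⌈753/188⌉−⌈752/188⌉ = 5−4 = 1  ← one
n=605: ⌈754/188⌉−⌈753/188⌉ = 5−5 = 0
n=606: ⌈755/188⌉−⌈754/188⌉ = 5−5 = 0
  …
n=792: ⌈941/188⌉−⌈940/188⌉ = 6−5 = 1  ← one
n=793: ⌈942/188⌉−⌈941/188⌉ = 6−6 = 0
n=794: ⌈943/188⌉−⌈942/188⌉ = 6−6 = 0
  …
n=980: ⌈1129/188⌉−⌈1128/188⌉ = 7−6 = 1  ← one
n=981: ⌈1130/188⌉−⌈1129/188⌉ = 7−7 = 0
n=982: ⌈1131/188⌉−⌈1130/188⌉ = 7−7 = 0
  …
n=1168: ⌈1317/188⌉−⌈1316/188⌉ = 8−7 = 1  ← one
n=1169: ⌈1318/188⌉−⌈1317/188⌉ = 8−8 = 0
n=1170: ⌈1319/188⌉−⌈1318/188⌉ = 8−8 = 0
  …
n=1356: ⌈1505/188⌉−⌈1504/188⌉ = 9−8 = 1  ← one
n=1357: ⌈1506/188⌉−⌈1505/188⌉ = 9−9 = 0
n=1358: ⌈1507/188⌉−⌈1506/188⌉ = 9−9 = 0
  …
n=1544: ⌈1693/188⌉−⌈1692/188⌉ = 10−9 = 1  ← one
n=1545: ⌈1694/188⌉−⌈1693/188⌉ = 10−10 = 0
n=1546: ⌈1695/188⌉−⌈1694/188⌉ = 10−10 = 0
  …
n=1732: ⌈1881/188⌉−⌈1880/188⌉ = 11−10 = 1  ← one
positions of the first 10 ones: 40 228 416 604 792 980 1168 1356 1544 1732


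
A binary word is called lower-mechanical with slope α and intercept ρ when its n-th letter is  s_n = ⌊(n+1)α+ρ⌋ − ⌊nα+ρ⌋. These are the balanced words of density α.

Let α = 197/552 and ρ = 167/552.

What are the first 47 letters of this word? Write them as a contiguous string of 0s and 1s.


01001001001001010010010010010100100100100101001

n=0: ⌊(1·197+167)/552⌋ − ⌊(0·197+167)/552⌋ = ⌊364/552⌋ − ⌊167/552⌋ = 0 − 0 = 0
n=1: ⌊(2·197+167)/552⌋ − ⌊(1·197+167)/552⌋ = ⌊561/552⌋ − ⌊364/552⌋ = 1 − 0 = 1
n=2: ⌊(3·197+167)/552⌋ − ⌊(2·197+167)/552⌋ = ⌊758/552⌋ − ⌊561/552⌋ = 1 − 1 = 0
n=3: ⌊(4·197+167)/552⌋ − ⌊(3·197+167)/552⌋ = ⌊955/552⌋ − ⌊758/552⌋ = 1 − 1 = 0
n=4: ⌊(5·197+167)/552⌋ − ⌊(4·197+167)/552⌋ = ⌊1152/552⌋ − ⌊955/552⌋ = 2 − 1 = 1
n=5: ⌊(6·197+167)/552⌋ − ⌊(5·197+167)/552⌋ = ⌊1349/552⌋ − ⌊1152/552⌋ = 2 − 2 = 0
n=6: ⌊(7·197+167)/552⌋ − ⌊(6·197+167)/552⌋ = ⌊1546/552⌋ − ⌊1349/552⌋ = 2 − 2 = 0
n=7: ⌊(8·197+167)/552⌋ − ⌊(7·197+167)/552⌋ = ⌊1743/552⌋ − ⌊1546/552⌋ = 3 − 2 = 1
n=8: ⌊(9·197+167)/552⌋ − ⌊(8·197+167)/552⌋ = ⌊1940/552⌋ − ⌊1743/552⌋ = 3 − 3 = 0
n=9: ⌊(10·197+167)/552⌋ − ⌊(9·197+167)/552⌋ = ⌊2137/552⌋ − ⌊1940/552⌋ = 3 − 3 = 0
n=10: ⌊(11·197+167)/552⌋ − ⌊(10·197+167)/552⌋ = ⌊2334/552⌋ − ⌊2137/552⌋ = 4 − 3 = 1
n=11: ⌊(12·197+167)/552⌋ − ⌊(11·197+167)/552⌋ = ⌊2531/552⌋ − ⌊2334/552⌋ = 4 − 4 = 0
n=12: ⌊(13·197+167)/552⌋ − ⌊(12·197+167)/552⌋ = ⌊2728/552⌋ − ⌊2531/552⌋ = 4 − 4 = 0
n=13: ⌊(14·197+167)/552⌋ − ⌊(13·197+167)/552⌋ = ⌊2925/552⌋ − ⌊2728/552⌋ = 5 − 4 = 1
n=14: ⌊(15·197+167)/552⌋ − ⌊(14·197+167)/552⌋ = ⌊3122/552⌋ − ⌊2925/552⌋ = 5 − 5 = 0
n=15: ⌊(16·197+167)/552⌋ − ⌊(15·197+167)/552⌋ = ⌊3319/552⌋ − ⌊3122/552⌋ = 6 − 5 = 1
n=16: ⌊(17·197+167)/552⌋ − ⌊(16·197+167)/552⌋ = ⌊3516/552⌋ − ⌊3319/552⌋ = 6 − 6 = 0
n=17: ⌊(18·197+167)/552⌋ − ⌊(17·197+167)/552⌋ = ⌊3713/552⌋ − ⌊3516/552⌋ = 6 − 6 = 0
n=18: ⌊(19·197+167)/552⌋ − ⌊(18·197+167)/552⌋ = ⌊3910/552⌋ − ⌊3713/552⌋ = 7 − 6 = 1
n=19: ⌊(20·197+167)/552⌋ − ⌊(19·197+167)/552⌋ = ⌊4107/552⌋ − ⌊3910/552⌋ = 7 − 7 = 0
n=20: ⌊(21·197+167)/552⌋ − ⌊(20·197+167)/552⌋ = ⌊4304/552⌋ − ⌊4107/552⌋ = 7 − 7 = 0
n=21: ⌊(22·197+167)/552⌋ − ⌊(21·197+167)/552⌋ = ⌊4501/552⌋ − ⌊4304/552⌋ = 8 − 7 = 1
n=22: ⌊(23·197+167)/552⌋ − ⌊(22·197+167)/552⌋ = ⌊4698/552⌋ − ⌊4501/552⌋ = 8 − 8 = 0
n=23: ⌊(24·197+167)/552⌋ − ⌊(23·197+167)/552⌋ = ⌊4895/552⌋ − ⌊4698/552⌋ = 8 − 8 = 0
n=24: ⌊(25·197+167)/552⌋ − ⌊(24·197+167)/552⌋ = ⌊5092/552⌋ − ⌊4895/552⌋ = 9 − 8 = 1
n=25: ⌊(26·197+167)/552⌋ − ⌊(25·197+167)/552⌋ = ⌊5289/552⌋ − ⌊5092/552⌋ = 9 − 9 = 0
n=26: ⌊(27·197+167)/552⌋ − ⌊(26·197+167)/552⌋ = ⌊5486/552⌋ − ⌊5289/552⌋ = 9 − 9 = 0
n=27: ⌊(28·197+167)/552⌋ − ⌊(27·197+167)/552⌋ = ⌊5683/552⌋ − ⌊5486/552⌋ = 10 − 9 = 1
n=28: ⌊(29·197+167)/552⌋ − ⌊(28·197+167)/552⌋ = ⌊5880/552⌋ − ⌊5683/552⌋ = 10 − 10 = 0
n=29: ⌊(30·197+167)/552⌋ − ⌊(29·197+167)/552⌋ = ⌊6077/552⌋ − ⌊5880/552⌋ = 11 − 10 = 1
n=30: ⌊(31·197+167)/552⌋ − ⌊(30·197+167)/552⌋ = ⌊6274/552⌋ − ⌊6077/552⌋ = 11 − 11 = 0
n=31: ⌊(32·197+167)/552⌋ − ⌊(31·197+167)/552⌋ = ⌊6471/552⌋ − ⌊6274/552⌋ = 11 − 11 = 0
n=32: ⌊(33·197+167)/552⌋ − ⌊(32·197+167)/552⌋ = ⌊6668/552⌋ − ⌊6471/552⌋ = 12 − 11 = 1
n=33: ⌊(34·197+167)/552⌋ − ⌊(33·197+167)/552⌋ = ⌊6865/552⌋ − ⌊6668/552⌋ = 12 − 12 = 0
n=34: ⌊(35·197+167)/552⌋ − ⌊(34·197+167)/552⌋ = ⌊7062/552⌋ − ⌊6865/552⌋ = 12 − 12 = 0
n=35: ⌊(36·197+167)/552⌋ − ⌊(35·197+167)/552⌋ = ⌊7259/552⌋ − ⌊7062/552⌋ = 13 − 12 = 1
n=36: ⌊(37·197+167)/552⌋ − ⌊(36·197+167)/552⌋ = ⌊7456/552⌋ − ⌊7259/552⌋ = 13 − 13 = 0
n=37: ⌊(38·197+167)/552⌋ − ⌊(37·197+167)/552⌋ = ⌊7653/552⌋ − ⌊7456/552⌋ = 13 − 13 = 0
n=38: ⌊(39·197+167)/552⌋ − ⌊(38·197+167)/552⌋ = ⌊7850/552⌋ − ⌊7653/552⌋ = 14 − 13 = 1
n=39: ⌊(40·197+167)/552⌋ − ⌊(39·197+167)/552⌋ = ⌊8047/552⌋ − ⌊7850/552⌋ = 14 − 14 = 0
n=40: ⌊(41·197+167)/552⌋ − ⌊(40·197+167)/552⌋ = ⌊8244/552⌋ − ⌊8047/552⌋ = 14 − 14 = 0
n=41: ⌊(42·197+167)/552⌋ − ⌊(41·197+167)/552⌋ = ⌊8441/552⌋ − ⌊8244/552⌋ = 15 − 14 = 1
n=42: ⌊(43·197+167)/552⌋ − ⌊(42·197+167)/552⌋ = ⌊8638/552⌋ − ⌊8441/552⌋ = 15 − 15 = 0
n=43: ⌊(44·197+167)/552⌋ − ⌊(43·197+167)/552⌋ = ⌊8835/552⌋ − ⌊8638/552⌋ = 16 − 15 = 1
n=44: ⌊(45·197+167)/552⌋ − ⌊(44·197+167)/552⌋ = ⌊9032/552⌋ − ⌊8835/552⌋ = 16 − 16 = 0
n=45: ⌊(46·197+167)/552⌋ − ⌊(45·197+167)/552⌋ = ⌊9229/552⌋ − ⌊9032/552⌋ = 16 − 16 = 0
n=46: ⌊(47·197+167)/552⌋ − ⌊(46·197+167)/552⌋ = ⌊9426/552⌋ − ⌊9229/552⌋ = 17 − 16 = 1


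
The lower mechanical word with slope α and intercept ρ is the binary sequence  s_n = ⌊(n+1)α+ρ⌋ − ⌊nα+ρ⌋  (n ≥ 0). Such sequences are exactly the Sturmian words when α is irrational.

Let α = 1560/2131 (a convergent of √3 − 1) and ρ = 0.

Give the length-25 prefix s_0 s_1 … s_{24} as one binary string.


n=0: ⌊(1·1560)/2131⌋ − ⌊(0·1560)/2131⌋ = ⌊1560/2131⌋ − ⌊0/2131⌋ = 0 − 0 = 0
n=1: ⌊(2·1560)/2131⌋ − ⌊(1·1560)/2131⌋ = ⌊3120/2131⌋ − ⌊1560/2131⌋ = 1 − 0 = 1
n=2: ⌊(3·1560)/2131⌋ − ⌊(2·1560)/2131⌋ = ⌊4680/2131⌋ − ⌊3120/2131⌋ = 2 − 1 = 1
n=3: ⌊(4·1560)/2131⌋ − ⌊(3·1560)/2131⌋ = ⌊6240/2131⌋ − ⌊4680/2131⌋ = 2 − 2 = 0
n=4: ⌊(5·1560)/2131⌋ − ⌊(4·1560)/2131⌋ = ⌊7800/2131⌋ − ⌊6240/2131⌋ = 3 − 2 = 1
n=5: ⌊(6·1560)/2131⌋ − ⌊(5·1560)/2131⌋ = ⌊9360/2131⌋ − ⌊7800/2131⌋ = 4 − 3 = 1
n=6: ⌊(7·1560)/2131⌋ − ⌊(6·1560)/2131⌋ = ⌊10920/2131⌋ − ⌊9360/2131⌋ = 5 − 4 = 1
n=7: ⌊(8·1560)/2131⌋ − ⌊(7·1560)/2131⌋ = ⌊12480/2131⌋ − ⌊10920/2131⌋ = 5 − 5 = 0
n=8: ⌊(9·1560)/2131⌋ − ⌊(8·1560)/2131⌋ = ⌊14040/2131⌋ − ⌊12480/2131⌋ = 6 − 5 = 1
n=9: ⌊(10·1560)/2131⌋ − ⌊(9·1560)/2131⌋ = ⌊15600/2131⌋ − ⌊14040/2131⌋ = 7 − 6 = 1
n=10: ⌊(11·1560)/2131⌋ − ⌊(10·1560)/2131⌋ = ⌊17160/2131⌋ − ⌊15600/2131⌋ = 8 − 7 = 1
n=11: ⌊(12·1560)/2131⌋ − ⌊(11·1560)/2131⌋ = ⌊18720/2131⌋ − ⌊17160/2131⌋ = 8 − 8 = 0
n=12: ⌊(13·1560)/2131⌋ − ⌊(12·1560)/2131⌋ = ⌊20280/2131⌋ − ⌊18720/2131⌋ = 9 − 8 = 1
n=13: ⌊(14·1560)/2131⌋ − ⌊(13·1560)/2131⌋ = ⌊21840/2131⌋ − ⌊20280/2131⌋ = 10 − 9 = 1
n=14: ⌊(15·1560)/2131⌋ − ⌊(14·1560)/2131⌋ = ⌊23400/2131⌋ − ⌊21840/2131⌋ = 10 − 10 = 0
n=15: ⌊(16·1560)/2131⌋ − ⌊(15·1560)/2131⌋ = ⌊24960/2131⌋ − ⌊23400/2131⌋ = 11 − 10 = 1
n=16: ⌊(17·1560)/2131⌋ − ⌊(16·1560)/2131⌋ = ⌊26520/2131⌋ − ⌊24960/2131⌋ = 12 − 11 = 1
n=17: ⌊(18·1560)/2131⌋ − ⌊(17·1560)/2131⌋ = ⌊28080/2131⌋ − ⌊26520/2131⌋ = 13 − 12 = 1
n=18: ⌊(19·1560)/2131⌋ − ⌊(18·1560)/2131⌋ = ⌊29640/2131⌋ − ⌊28080/2131⌋ = 13 − 13 = 0
n=19: ⌊(20·1560)/2131⌋ − ⌊(19·1560)/2131⌋ = ⌊31200/2131⌋ − ⌊29640/2131⌋ = 14 − 13 = 1
n=20: ⌊(21·1560)/2131⌋ − ⌊(20·1560)/2131⌋ = ⌊32760/2131⌋ − ⌊31200/2131⌋ = 15 − 14 = 1
n=21: ⌊(22·1560)/2131⌋ − ⌊(21·1560)/2131⌋ = ⌊34320/2131⌋ − ⌊32760/2131⌋ = 16 − 15 = 1
n=22: ⌊(23·1560)/2131⌋ − ⌊(22·1560)/2131⌋ = ⌊35880/2131⌋ − ⌊34320/2131⌋ = 16 − 16 = 0
n=23: ⌊(24·1560)/2131⌋ − ⌊(23·1560)/2131⌋ = ⌊37440/2131⌋ − ⌊35880/2131⌋ = 17 − 16 = 1
n=24: ⌊(25·1560)/2131⌋ − ⌊(24·1560)/2131⌋ = ⌊39000/2131⌋ − ⌊37440/2131⌋ = 18 − 17 = 1

0110111011101101110111011


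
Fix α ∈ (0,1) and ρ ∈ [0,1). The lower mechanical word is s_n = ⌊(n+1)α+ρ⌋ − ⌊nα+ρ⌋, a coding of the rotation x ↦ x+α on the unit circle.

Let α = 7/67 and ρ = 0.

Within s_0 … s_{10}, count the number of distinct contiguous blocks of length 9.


3

t_n = ⌊(n·7)/67⌋ for n = 0 … 11:
  n=0…9: ⌊0/67⌋=0 ⌊7/67⌋=0 ⌊14/67⌋=0 ⌊21/67⌋=0 ⌊28/67⌋=0 ⌊35/67⌋=0 ⌊42/67⌋=0 ⌊49/67⌋=0 ⌊56/67⌋=0 ⌊63/67⌋=0
  n=10…11: ⌊70/67⌋=1 ⌊77/67⌋=1
s_n = t_(n+1) − t_n for n = 0 … 10 gives
prefix = 00000000010
slide a length-9 window over [0..8] … [2..10] (3 windows); first occurrence of each distinct factor:
  [  0..  8] 000000000
  [  1..  9] 000000001
  [  2.. 10] 000000010
distinct factors: {000000000, 000000001, 000000010}
count = 3  (Sturmian bound for length 9 is 10)


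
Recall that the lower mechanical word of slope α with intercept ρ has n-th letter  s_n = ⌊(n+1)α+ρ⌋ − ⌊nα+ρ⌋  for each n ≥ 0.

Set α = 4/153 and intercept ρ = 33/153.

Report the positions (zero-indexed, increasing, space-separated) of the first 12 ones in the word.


n=0: ⌊37/153⌋−⌊33/153⌋ = 0−0 = 0
n=1: ⌊41/153⌋−⌊37/153⌋ = 0−0 = 0
  …
n=29: ⌊153/153⌋−⌊149/153⌋ = 1−0 = 1  ← one
n=30: ⌊157/153⌋−⌊153/153⌋ = 1−1 = 0
n=31: ⌊161/153⌋−⌊157/153⌋ = 1−1 = 0
  …
n=68: ⌊309/153⌋−⌊305/153⌋ = 2−1 = 1  ← one
n=69: ⌊313/153⌋−⌊309/153⌋ = 2−2 = 0
n=70: ⌊317/153⌋−⌊313/153⌋ = 2−2 = 0
  …
n=106: ⌊461/153⌋−⌊457/153⌋ = 3−2 = 1  ← one
n=107: ⌊465/153⌋−⌊461/153⌋ = 3−3 = 0
n=108: ⌊469/153⌋−⌊465/153⌋ = 3−3 = 0
  …
n=144: ⌊613/153⌋−⌊609/153⌋ = 4−3 = 1  ← one
n=145: ⌊617/153⌋−⌊613/153⌋ = 4−4 = 0
n=146: ⌊621/153⌋−⌊617/153⌋ = 4−4 = 0
  …
n=182: ⌊765/153⌋−⌊761/153⌋ = 5−4 = 1  ← one
n=183: ⌊769/153⌋−⌊765/153⌋ = 5−5 = 0
n=184: ⌊773/153⌋−⌊769/153⌋ = 5−5 = 0
  …
n=221: ⌊921/153⌋−⌊917/153⌋ = 6−5 = 1  ← one
n=222: ⌊925/153⌋−⌊921/153⌋ = 6−6 = 0
n=223: ⌊929/153⌋−⌊925/153⌋ = 6−6 = 0
  …
n=259: ⌊1073/153⌋−⌊1069/153⌋ = 7−6 = 1  ← one
n=260: ⌊1077/153⌋−⌊1073/153⌋ = 7−7 = 0
n=261: ⌊1081/153⌋−⌊1077/153⌋ = 7−7 = 0
  …
n=297: ⌊1225/153⌋−⌊1221/153⌋ = 8−7 = 1  ← one
n=298: ⌊1229/153⌋−⌊1225/153⌋ = 8−8 = 0
n=299: ⌊1233/153⌋−⌊1229/153⌋ = 8−8 = 0
  …
n=335: ⌊1377/153⌋−⌊1373/153⌋ = 9−8 = 1  ← one
n=336: ⌊1381/153⌋−⌊1377/153⌋ = 9−9 = 0
n=337: ⌊1385/153⌋−⌊1381/153⌋ = 9−9 = 0
  …
n=374: ⌊1533/153⌋−⌊1529/153⌋ = 10−9 = 1  ← one
n=375: ⌊1537/153⌋−⌊1533/153⌋ = 10−10 = 0
n=376: ⌊1541/153⌋−⌊1537/153⌋ = 10−10 = 0
  …
n=412: ⌊1685/153⌋−⌊1681/153⌋ = 11−10 = 1  ← one
n=413: ⌊1689/153⌋−⌊1685/153⌋ = 11−11 = 0
n=414: ⌊1693/153⌋−⌊1689/153⌋ = 11−11 = 0
  …
n=450: ⌊1837/153⌋−⌊1833/153⌋ = 12−11 = 1  ← one
positions of the first 12 ones: 29 68 106 144 182 221 259 297 335 374 412 450

29 68 106 144 182 221 259 297 335 374 412 450


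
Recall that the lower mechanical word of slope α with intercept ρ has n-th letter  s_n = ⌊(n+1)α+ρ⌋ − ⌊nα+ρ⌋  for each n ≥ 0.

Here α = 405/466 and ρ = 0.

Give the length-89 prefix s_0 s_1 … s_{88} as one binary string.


01111110111111101111110111111101111111011111101111111011111110111111011111110111111101111

n=0: ⌊(1·405)/466⌋ − ⌊(0·405)/466⌋ = ⌊405/466⌋ − ⌊0/466⌋ = 0 − 0 = 0
n=1: ⌊(2·405)/466⌋ − ⌊(1·405)/466⌋ = ⌊810/466⌋ − ⌊405/466⌋ = 1 − 0 = 1
n=2: ⌊(3·405)/466⌋ − ⌊(2·405)/466⌋ = ⌊1215/466⌋ − ⌊810/466⌋ = 2 − 1 = 1
n=3: ⌊(4·405)/466⌋ − ⌊(3·405)/466⌋ = ⌊1620/466⌋ − ⌊1215/466⌋ = 3 − 2 = 1
n=4: ⌊(5·405)/466⌋ − ⌊(4·405)/466⌋ = ⌊2025/466⌋ − ⌊1620/466⌋ = 4 − 3 = 1
n=5: ⌊(6·405)/466⌋ − ⌊(5·405)/466⌋ = ⌊2430/466⌋ − ⌊2025/466⌋ = 5 − 4 = 1
n=6: ⌊(7·405)/466⌋ − ⌊(6·405)/466⌋ = ⌊2835/466⌋ − ⌊2430/466⌋ = 6 − 5 = 1
n=7: ⌊(8·405)/466⌋ − ⌊(7·405)/466⌋ = ⌊3240/466⌋ − ⌊2835/466⌋ = 6 − 6 = 0
n=8: ⌊(9·405)/466⌋ − ⌊(8·405)/466⌋ = ⌊3645/466⌋ − ⌊3240/466⌋ = 7 − 6 = 1
n=9: ⌊(10·405)/466⌋ − ⌊(9·405)/466⌋ = ⌊4050/466⌋ − ⌊3645/466⌋ = 8 − 7 = 1
n=10: ⌊(11·405)/466⌋ − ⌊(10·405)/466⌋ = ⌊4455/466⌋ − ⌊4050/466⌋ = 9 − 8 = 1
n=11: ⌊(12·405)/466⌋ − ⌊(11·405)/466⌋ = ⌊4860/466⌋ − ⌊4455/466⌋ = 10 − 9 = 1
n=12: ⌊(13·405)/466⌋ − ⌊(12·405)/466⌋ = ⌊5265/466⌋ − ⌊4860/466⌋ = 11 − 10 = 1
n=13: ⌊(14·405)/466⌋ − ⌊(13·405)/466⌋ = ⌊5670/466⌋ − ⌊5265/466⌋ = 12 − 11 = 1
n=14: ⌊(15·405)/466⌋ − ⌊(14·405)/466⌋ = ⌊6075/466⌋ − ⌊5670/466⌋ = 13 − 12 = 1
n=15: ⌊(16·405)/466⌋ − ⌊(15·405)/466⌋ = ⌊6480/466⌋ − ⌊6075/466⌋ = 13 − 13 = 0
n=16: ⌊(17·405)/466⌋ − ⌊(16·405)/466⌋ = ⌊6885/466⌋ − ⌊6480/466⌋ = 14 − 13 = 1
n=17: ⌊(18·405)/466⌋ − ⌊(17·405)/466⌋ = ⌊7290/466⌋ − ⌊6885/466⌋ = 15 − 14 = 1
n=18: ⌊(19·405)/466⌋ − ⌊(18·405)/466⌋ = ⌊7695/466⌋ − ⌊7290/466⌋ = 16 − 15 = 1
n=19: ⌊(20·405)/466⌋ − ⌊(19·405)/466⌋ = ⌊8100/466⌋ − ⌊7695/466⌋ = 17 − 16 = 1
n=20: ⌊(21·405)/466⌋ − ⌊(20·405)/466⌋ = ⌊8505/466⌋ − ⌊8100/466⌋ = 18 − 17 = 1
n=21: ⌊(22·405)/466⌋ − ⌊(21·405)/466⌋ = ⌊8910/466⌋ − ⌊8505/466⌋ = 19 − 18 = 1
n=22: ⌊(23·405)/466⌋ − ⌊(22·405)/466⌋ = ⌊9315/466⌋ − ⌊8910/466⌋ = 19 − 19 = 0
n=23: ⌊(24·405)/466⌋ − ⌊(23·405)/466⌋ = ⌊9720/466⌋ − ⌊9315/466⌋ = 20 − 19 = 1
n=24: ⌊(25·405)/466⌋ − ⌊(24·405)/466⌋ = ⌊10125/466⌋ − ⌊9720/466⌋ = 21 − 20 = 1
n=25: ⌊(26·405)/466⌋ − ⌊(25·405)/466⌋ = ⌊10530/466⌋ − ⌊10125/466⌋ = 22 − 21 = 1
n=26: ⌊(27·405)/466⌋ − ⌊(26·405)/466⌋ = ⌊10935/466⌋ − ⌊10530/466⌋ = 23 − 22 = 1
n=27: ⌊(28·405)/466⌋ − ⌊(27·405)/466⌋ = ⌊11340/466⌋ − ⌊10935/466⌋ = 24 − 23 = 1
n=28: ⌊(29·405)/466⌋ − ⌊(28·405)/466⌋ = ⌊11745/466⌋ − ⌊11340/466⌋ = 25 − 24 = 1
n=29: ⌊(30·405)/466⌋ − ⌊(29·405)/466⌋ = ⌊12150/466⌋ − ⌊11745/466⌋ = 26 − 25 = 1
n=30: ⌊(31·405)/466⌋ − ⌊(30·405)/466⌋ = ⌊12555/466⌋ − ⌊12150/466⌋ = 26 − 26 = 0
n=31: ⌊(32·405)/466⌋ − ⌊(31·405)/466⌋ = ⌊12960/466⌋ − ⌊12555/466⌋ = 27 − 26 = 1
n=32: ⌊(33·405)/466⌋ − ⌊(32·405)/466⌋ = ⌊13365/466⌋ − ⌊12960/466⌋ = 28 − 27 = 1
n=33: ⌊(34·405)/466⌋ − ⌊(33·405)/466⌋ = ⌊13770/466⌋ − ⌊13365/466⌋ = 29 − 28 = 1
n=34: ⌊(35·405)/466⌋ − ⌊(34·405)/466⌋ = ⌊14175/466⌋ − ⌊13770/466⌋ = 30 − 29 = 1
n=35: ⌊(36·405)/466⌋ − ⌊(35·405)/466⌋ = ⌊14580/466⌋ − ⌊14175/466⌋ = 31 − 30 = 1
n=36: ⌊(37·405)/466⌋ − ⌊(36·405)/466⌋ = ⌊14985/466⌋ − ⌊14580/466⌋ = 32 − 31 = 1
n=37: ⌊(38·405)/466⌋ − ⌊(37·405)/466⌋ = ⌊15390/466⌋ − ⌊14985/466⌋ = 33 − 32 = 1
n=38: ⌊(39·405)/466⌋ − ⌊(38·405)/466⌋ = ⌊15795/466⌋ − ⌊15390/466⌋ = 33 − 33 = 0
n=39: ⌊(40·405)/466⌋ − ⌊(39·405)/466⌋ = ⌊16200/466⌋ − ⌊15795/466⌋ = 34 − 33 = 1
n=40: ⌊(41·405)/466⌋ − ⌊(40·405)/466⌋ = ⌊16605/466⌋ − ⌊16200/466⌋ = 35 − 34 = 1
n=41: ⌊(42·405)/466⌋ − ⌊(41·405)/466⌋ = ⌊17010/466⌋ − ⌊16605/466⌋ = 36 − 35 = 1
n=42: ⌊(43·405)/466⌋ − ⌊(42·405)/466⌋ = ⌊17415/466⌋ − ⌊17010/466⌋ = 37 − 36 = 1
n=43: ⌊(44·405)/466⌋ − ⌊(43·405)/466⌋ = ⌊17820/466⌋ − ⌊17415/466⌋ = 38 − 37 = 1
n=44: ⌊(45·405)/466⌋ − ⌊(44·405)/466⌋ = ⌊18225/466⌋ − ⌊17820/466⌋ = 39 − 38 = 1
n=45: ⌊(46·405)/466⌋ − ⌊(45·405)/466⌋ = ⌊18630/466⌋ − ⌊18225/466⌋ = 39 − 39 = 0
n=46: ⌊(47·405)/466⌋ − ⌊(46·405)/466⌋ = ⌊19035/466⌋ − ⌊18630/466⌋ = 40 − 39 = 1
n=47: ⌊(48·405)/466⌋ − ⌊(47·405)/466⌋ = ⌊19440/466⌋ − ⌊19035/466⌋ = 41 − 40 = 1
n=48: ⌊(49·405)/466⌋ − ⌊(48·405)/466⌋ = ⌊19845/466⌋ − ⌊19440/466⌋ = 42 − 41 = 1
n=49: ⌊(50·405)/466⌋ − ⌊(49·405)/466⌋ = ⌊20250/466⌋ − ⌊19845/466⌋ = 43 − 42 = 1
n=50: ⌊(51·405)/466⌋ − ⌊(50·405)/466⌋ = ⌊20655/466⌋ − ⌊20250/466⌋ = 44 − 43 = 1
n=51: ⌊(52·405)/466⌋ − ⌊(51·405)/466⌋ = ⌊21060/466⌋ − ⌊20655/466⌋ = 45 − 44 = 1
n=52: ⌊(53·405)/466⌋ − ⌊(52·405)/466⌋ = ⌊21465/466⌋ − ⌊21060/466⌋ = 46 − 45 = 1
n=53: ⌊(54·405)/466⌋ − ⌊(53·405)/466⌋ = ⌊21870/466⌋ − ⌊21465/466⌋ = 46 − 46 = 0
n=54: ⌊(55·405)/466⌋ − ⌊(54·405)/466⌋ = ⌊22275/466⌋ − ⌊21870/466⌋ = 47 − 46 = 1
n=55: ⌊(56·405)/466⌋ − ⌊(55·405)/466⌋ = ⌊22680/466⌋ − ⌊22275/466⌋ = 48 − 47 = 1
n=56: ⌊(57·405)/466⌋ − ⌊(56·405)/466⌋ = ⌊23085/466⌋ − ⌊22680/466⌋ = 49 − 48 = 1
n=57: ⌊(58·405)/466⌋ − ⌊(57·405)/466⌋ = ⌊23490/466⌋ − ⌊23085/466⌋ = 50 − 49 = 1
n=58: ⌊(59·405)/466⌋ − ⌊(58·405)/466⌋ = ⌊23895/466⌋ − ⌊23490/466⌋ = 51 − 50 = 1
n=59: ⌊(60·405)/466⌋ − ⌊(59·405)/466⌋ = ⌊24300/466⌋ − ⌊23895/466⌋ = 52 − 51 = 1
n=60: ⌊(61·405)/466⌋ − ⌊(60·405)/466⌋ = ⌊24705/466⌋ − ⌊24300/466⌋ = 53 − 52 = 1
n=61: ⌊(62·405)/466⌋ − ⌊(61·405)/466⌋ = ⌊25110/466⌋ − ⌊24705/466⌋ = 53 − 53 = 0
n=62: ⌊(63·405)/466⌋ − ⌊(62·405)/466⌋ = ⌊25515/466⌋ − ⌊25110/466⌋ = 54 − 53 = 1
n=63: ⌊(64·405)/466⌋ − ⌊(63·405)/466⌋ = ⌊25920/466⌋ − ⌊25515/466⌋ = 55 − 54 = 1
n=64: ⌊(65·405)/466⌋ − ⌊(64·405)/466⌋ = ⌊26325/466⌋ − ⌊25920/466⌋ = 56 − 55 = 1
n=65: ⌊(66·405)/466⌋ − ⌊(65·405)/466⌋ = ⌊26730/466⌋ − ⌊26325/466⌋ = 57 − 56 = 1
n=66: ⌊(67·405)/466⌋ − ⌊(66·405)/466⌋ = ⌊27135/466⌋ − ⌊26730/466⌋ = 58 − 57 = 1
n=67: ⌊(68·405)/466⌋ − ⌊(67·405)/466⌋ = ⌊27540/466⌋ − ⌊27135/466⌋ = 59 − 58 = 1
n=68: ⌊(69·405)/466⌋ − ⌊(68·405)/466⌋ = ⌊27945/466⌋ − ⌊27540/466⌋ = 59 − 59 = 0
n=69: ⌊(70·405)/466⌋ − ⌊(69·405)/466⌋ = ⌊28350/466⌋ − ⌊27945/466⌋ = 60 − 59 = 1
n=70: ⌊(71·405)/466⌋ − ⌊(70·405)/466⌋ = ⌊28755/466⌋ − ⌊28350/466⌋ = 61 − 60 = 1
n=71: ⌊(72·405)/466⌋ − ⌊(71·405)/466⌋ = ⌊29160/466⌋ − ⌊28755/466⌋ = 62 − 61 = 1
n=72: ⌊(73·405)/466⌋ − ⌊(72·405)/466⌋ = ⌊29565/466⌋ − ⌊29160/466⌋ = 63 − 62 = 1
n=73: ⌊(74·405)/466⌋ − ⌊(73·405)/466⌋ = ⌊29970/466⌋ − ⌊29565/466⌋ = 64 − 63 = 1
n=74: ⌊(75·405)/466⌋ − ⌊(74·405)/466⌋ = ⌊30375/466⌋ − ⌊29970/466⌋ = 65 − 64 = 1
n=75: ⌊(76·405)/466⌋ − ⌊(75·405)/466⌋ = ⌊30780/466⌋ − ⌊30375/466⌋ = 66 − 65 = 1
n=76: ⌊(77·405)/466⌋ − ⌊(76·405)/466⌋ = ⌊31185/466⌋ − ⌊30780/466⌋ = 66 − 66 = 0
n=77: ⌊(78·405)/466⌋ − ⌊(77·405)/466⌋ = ⌊31590/466⌋ − ⌊31185/466⌋ = 67 − 66 = 1
n=78: ⌊(79·405)/466⌋ − ⌊(78·405)/466⌋ = ⌊31995/466⌋ − ⌊31590/466⌋ = 68 − 67 = 1
n=79: ⌊(80·405)/466⌋ − ⌊(79·405)/466⌋ = ⌊32400/466⌋ − ⌊31995/466⌋ = 69 − 68 = 1
n=80: ⌊(81·405)/466⌋ − ⌊(80·405)/466⌋ = ⌊32805/466⌋ − ⌊32400/466⌋ = 70 − 69 = 1
n=81: ⌊(82·405)/466⌋ − ⌊(81·405)/466⌋ = ⌊33210/466⌋ − ⌊32805/466⌋ = 71 − 70 = 1
n=82: ⌊(83·405)/466⌋ − ⌊(82·405)/466⌋ = ⌊33615/466⌋ − ⌊33210/466⌋ = 72 − 71 = 1
n=83: ⌊(84·405)/466⌋ − ⌊(83·405)/466⌋ = ⌊34020/466⌋ − ⌊33615/466⌋ = 73 − 72 = 1
n=84: ⌊(85·405)/466⌋ − ⌊(84·405)/466⌋ = ⌊34425/466⌋ − ⌊34020/466⌋ = 73 − 73 = 0
n=85: ⌊(86·405)/466⌋ − ⌊(85·405)/466⌋ = ⌊34830/466⌋ − ⌊34425/466⌋ = 74 − 73 = 1
n=86: ⌊(87·405)/466⌋ − ⌊(86·405)/466⌋ = ⌊35235/466⌋ − ⌊34830/466⌋ = 75 − 74 = 1
n=87: ⌊(88·405)/466⌋ − ⌊(87·405)/466⌋ = ⌊35640/466⌋ − ⌊35235/466⌋ = 76 − 75 = 1
n=88: ⌊(89·405)/466⌋ − ⌊(88·405)/466⌋ = ⌊36045/466⌋ − ⌊35640/466⌋ = 77 − 76 = 1


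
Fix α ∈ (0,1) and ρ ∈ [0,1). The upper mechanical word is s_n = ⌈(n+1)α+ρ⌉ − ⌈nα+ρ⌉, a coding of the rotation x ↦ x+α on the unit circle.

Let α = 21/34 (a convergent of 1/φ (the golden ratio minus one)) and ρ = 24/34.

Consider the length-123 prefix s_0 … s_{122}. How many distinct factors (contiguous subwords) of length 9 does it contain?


10

t_n = ⌈(n·21+24)/34⌉ for n = 0 … 123:
  n=0…9: ⌈24/34⌉=1 ⌈45/34⌉=2 ⌈66/34⌉=2 ⌈87/34⌉=3 ⌈108/34⌉=4 ⌈129/34⌉=4 ⌈150/34⌉=5 ⌈171/34⌉=6 ⌈192/34⌉=6 ⌈213/34⌉=7
  n=10…19: ⌈234/34⌉=7 ⌈255/34⌉=8 ⌈276/34⌉=9 ⌈297/34⌉=9 ⌈318/34⌉=10 ⌈339/34⌉=10 ⌈360/34⌉=11 ⌈381/34⌉=12 ⌈402/34⌉=12 ⌈423/34⌉=13
  n=20…29: ⌈444/34⌉=14 ⌈465/34⌉=14 ⌈486/34⌉=15 ⌈507/34⌉=15 ⌈528/34⌉=16 ⌈549/34⌉=17 ⌈570/34⌉=17 ⌈591/34⌉=18 ⌈612/34⌉=18 ⌈633/34⌉=19
  n=30…39: ⌈654/34⌉=20 ⌈675/34⌉=20 ⌈696/34⌉=21 ⌈717/34⌉=22 ⌈738/34⌉=22 ⌈759/34⌉=23 ⌈780/34⌉=23 ⌈801/34⌉=24 ⌈822/34⌉=25 ⌈843/34⌉=25
  n=40…49: ⌈864/34⌉=26 ⌈885/34⌉=27 ⌈906/34⌉=27 ⌈927/34⌉=28 ⌈948/34⌉=28 ⌈969/34⌉=29 ⌈990/34⌉=30 ⌈1011/34⌉=30 ⌈1032/34⌉=31 ⌈1053/34⌉=31
  n=50…59: ⌈1074/34⌉=32 ⌈1095/34⌉=33 ⌈1116/34⌉=33 ⌈1137/34⌉=34 ⌈1158/34⌉=35 ⌈1179/34⌉=35 ⌈1200/34⌉=36 ⌈1221/34⌉=36 ⌈1242/34⌉=37 ⌈1263/34⌉=38
  n=60…69: ⌈1284/34⌉=38 ⌈1305/34⌉=39 ⌈1326/34⌉=39 ⌈1347/34⌉=40 ⌈1368/34⌉=41 ⌈1389/34⌉=41 ⌈1410/34⌉=42 ⌈1431/34⌉=43 ⌈1452/34⌉=43 ⌈1473/34⌉=44
  n=70…79: ⌈1494/34⌉=44 ⌈1515/34⌉=45 ⌈1536/34⌉=46 ⌈1557/34⌉=46 ⌈1578/34⌉=47 ⌈1599/34⌉=48 ⌈1620/34⌉=48 ⌈1641/34⌉=49 ⌈1662/34⌉=49 ⌈1683/34⌉=50
  n=80…89: ⌈1704/34⌉=51 ⌈1725/34⌉=51 ⌈1746/34⌉=52 ⌈1767/34⌉=52 ⌈1788/34⌉=53 ⌈1809/34⌉=54 ⌈1830/34⌉=54 ⌈1851/34⌉=55 ⌈1872/34⌉=56 ⌈1893/34⌉=56
  n=90…99: ⌈1914/34⌉=57 ⌈1935/34⌉=57 ⌈1956/34⌉=58 ⌈1977/34⌉=59 ⌈1998/34⌉=59 ⌈2019/34⌉=60 ⌈2040/34⌉=60 ⌈2061/34⌉=61 ⌈2082/34⌉=62 ⌈2103/34⌉=62
  n=100…109: ⌈2124/34⌉=63 ⌈2145/34⌉=64 ⌈2166/34⌉=64 ⌈2187/34⌉=65 ⌈2208/34⌉=65 ⌈2229/34⌉=66 ⌈2250/34⌉=67 ⌈2271/34⌉=67 ⌈2292/34⌉=68 ⌈2313/34⌉=69
  n=110…119: ⌈2334/34⌉=69 ⌈2355/34⌉=70 ⌈2376/34⌉=70 ⌈2397/34⌉=71 ⌈2418/34⌉=72 ⌈2439/34⌉=72 ⌈2460/34⌉=73 ⌈2481/34⌉=73 ⌈2502/34⌉=74 ⌈2523/34⌉=75
  n=120…123: ⌈2544/34⌉=75 ⌈2565/34⌉=76 ⌈2586/34⌉=77 ⌈2607/34⌉=77
s_n = t_(n+1) − t_n for n = 0 … 122 gives
prefix = 101101101011010110110101101011011010110110101101011011010110101101101011011010110101101101011010110110101101101011010110110
slide a length-9 window over [0..8] … [114..122] (115 windows); first occurrence of each distinct factor:
  [  0..  8] 101101101
  [  1..  9] 011011010
  [  2.. 10] 110110101
  [  3.. 11] 101101011
  [  4.. 12] 011010110
  [  5.. 13] 110101101
  [  6.. 14] 101011010
  [  7.. 15] 010110101
  [ 11.. 19] 101011011
  [ 12.. 20] 010110110
  (the other 105 windows repeat one of these)
distinct factors: {010110101, 010110110, 011010110, 011011010, 101011010, 101011011, 101101011, 101101101, 110101101, 110110101}
count = 10  (Sturmian bound for length 9 is 10)
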